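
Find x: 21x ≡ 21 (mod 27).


GCD(21, 27) = 3 divides 21
Divide: 7x ≡ 7 (mod 9)
x ≡ 1 (mod 9)


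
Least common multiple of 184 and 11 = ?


GCD(184, 11) = 1
LCM = 184*11/1 = 2024/1 = 2024

LCM = 2024


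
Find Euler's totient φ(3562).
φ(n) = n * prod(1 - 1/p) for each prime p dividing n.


3562 = 2 × 13 × 137
Prime factors: 2, 13, 137
φ(3562) = 3562 × (1-1/2) × (1-1/13) × (1-1/137)
= 3562 × 1/2 × 12/13 × 136/137 = 1632

φ(3562) = 1632


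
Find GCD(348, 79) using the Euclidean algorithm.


348 = 4 * 79 + 32
79 = 2 * 32 + 15
32 = 2 * 15 + 2
15 = 7 * 2 + 1
2 = 2 * 1 + 0
GCD = 1


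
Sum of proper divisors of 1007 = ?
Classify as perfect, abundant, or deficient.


Proper divisors: 1, 19, 53
Sum = 1 + 19 + 53 = 73
73 < 1007 → deficient

s(1007) = 73 (deficient)


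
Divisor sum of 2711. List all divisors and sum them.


Divisors of 2711: 1, 2711
Sum = 1 + 2711 = 2712

σ(2711) = 2712


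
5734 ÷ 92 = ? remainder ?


5734 = 92 * 62 + 30
Check: 5704 + 30 = 5734

q = 62, r = 30


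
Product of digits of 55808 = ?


5 × 5 × 8 × 0 × 8 = 0


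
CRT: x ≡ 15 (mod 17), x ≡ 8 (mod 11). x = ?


M = 17*11 = 187
M1 = M/17 = 11, M2 = M/11 = 17
M1^(-1) mod 17 = 14, M2^(-1) mod 11 = 2
x = 15*11*14 + 8*17*2 = 2582
2582 mod 187 = 151
Check: 151 mod 17 = 15 ✓, 151 mod 11 = 8 ✓

x ≡ 151 (mod 187)


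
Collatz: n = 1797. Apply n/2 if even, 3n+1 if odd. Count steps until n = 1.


1797 → 5392 → 2696 → 1348 → 674 → 337 → 1012 → 506 → 253 → 760 → 380 → 190 → 95 → 286 → 143 → 430 → 215 → 646 → 323 → 970 → 485 → 1456 → 728 → 364 → 182 → 91 → 274 → 137 → 412 → 206 → 103 → 310 → 155 → 466 → 233 → 700 → 350 → 175 → 526 → 263 → 790 → 395 → 1186 → 593 → 1780 → 890 → 445 → 1336 → 668 → 334 → 167 → 502 → 251 → 754 → 377 → 1132 → 566 → 283 → 850 → 425 → 1276 → 638 → 319 → 958 → 479 → 1438 → 719 → 2158 → 1079 → 3238 → 1619 → 4858 → 2429 → 7288 → 3644 → 1822 → 911 → 2734 → 1367 → 4102 → 2051 → 6154 → 3077 → 9232 → 4616 → 2308 → 1154 → 577 → 1732 → 866 → 433 → 1300 → 650 → 325 → 976 → 488 → 244 → 122 → 61 → 184 → 92 → 46 → 23 → 70 → 35 → 106 → 53 → 160 → 80 → 40 → 20 → 10 → 5 → 16 → 8 → 4 → 2 → 1
Total steps = 117

117 steps


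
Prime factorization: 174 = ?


174 / 2 = 87
87 / 3 = 29
29 / 29 = 1
174 = 2 × 3 × 29


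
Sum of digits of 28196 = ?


2 + 8 + 1 + 9 + 6 = 26


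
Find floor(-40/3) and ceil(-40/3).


-40/3 = -13.3333
floor = -14
ceil = -13

floor = -14, ceil = -13


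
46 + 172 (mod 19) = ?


46 + 172 = 218
218 mod 19 = 9


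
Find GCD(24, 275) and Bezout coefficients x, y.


Tabular extended Euclidean (each row: r = 24*s + 275*t):
r=24, s=1, t=0
r=275, s=0, t=1
q=0: r=24, s=1, t=0   [24*(1) + 275*(0) = 24]
q=11: r=11, s=-11, t=1   [24*(-11) + 275*(1) = 11]
q=2: r=2, s=23, t=-2   [24*(23) + 275*(-2) = 2]
q=5: r=1, s=-126, t=11   [24*(-126) + 275*(11) = 1]
q=2: r=0, s=275, t=-24   [24*(275) + 275*(-24) = 0]
GCD = 1; from the row with r=1: x=-126, y=11
Check: 24*(-126) + 275*(11) = -3024 + 3025 = 1

GCD = 1, x = -126, y = 11


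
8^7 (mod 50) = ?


8^1 mod 50 = 8
8^2 mod 50 = 14
8^3 mod 50 = 12
8^4 mod 50 = 46
8^5 mod 50 = 18
8^6 mod 50 = 44
8^7 mod 50 = 2


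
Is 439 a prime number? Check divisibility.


Check divisors up to sqrt(439) = 20.9523
No divisors found.
439 is prime.

Yes, 439 is prime


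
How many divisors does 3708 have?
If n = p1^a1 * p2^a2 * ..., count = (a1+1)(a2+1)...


3708 = 2^2 × 3^2 × 103^1
d(3708) = (2+1) × (2+1) × (1+1) = 18

18 divisors


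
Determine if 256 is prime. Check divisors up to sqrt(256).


256 / 2 = 128 (exact division)
256 is NOT prime.

No, 256 is not prime


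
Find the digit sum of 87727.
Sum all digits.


8 + 7 + 7 + 2 + 7 = 31


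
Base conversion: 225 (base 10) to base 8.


225 (base 10) = 225 (decimal)
225 (decimal) = 341 (base 8)


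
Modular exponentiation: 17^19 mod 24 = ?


17^1 mod 24 = 17
17^2 mod 24 = 1
17^3 mod 24 = 17
17^4 mod 24 = 1
17^5 mod 24 = 17
17^6 mod 24 = 1
17^7 mod 24 = 17
17^8 mod 24 = 1
17^9 mod 24 = 17
17^10 mod 24 = 1
17^11 mod 24 = 17
17^12 mod 24 = 1
17^13 mod 24 = 17
17^14 mod 24 = 1
17^15 mod 24 = 17
17^16 mod 24 = 1
17^17 mod 24 = 17
17^18 mod 24 = 1
17^19 mod 24 = 17


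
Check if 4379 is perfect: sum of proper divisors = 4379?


Proper divisors of 4379: 1, 29, 151
Sum = 1 + 29 + 151 = 181

No, 4379 is not perfect (181 ≠ 4379)


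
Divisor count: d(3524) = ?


3524 = 2^2 × 881^1
d(3524) = (2+1) × (1+1) = 6

6 divisors


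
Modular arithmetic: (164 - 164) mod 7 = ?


164 - 164 = 0
0 mod 7 = 0


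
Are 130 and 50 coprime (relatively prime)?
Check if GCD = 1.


Euclidean algorithm:
130 = 2 * 50 + 30
50 = 1 * 30 + 20
30 = 1 * 20 + 10
20 = 2 * 10 + 0
GCD(130, 50) = 10

No, not coprime (GCD = 10)


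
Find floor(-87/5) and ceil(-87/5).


-87/5 = -17.4000
floor = -18
ceil = -17

floor = -18, ceil = -17


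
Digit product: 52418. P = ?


5 × 2 × 4 × 1 × 8 = 320


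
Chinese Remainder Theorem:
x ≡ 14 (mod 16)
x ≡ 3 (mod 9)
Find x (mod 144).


M = 16*9 = 144
M1 = M/16 = 9, M2 = M/9 = 16
M1^(-1) mod 16 = 9, M2^(-1) mod 9 = 4
x = 14*9*9 + 3*16*4 = 1326
1326 mod 144 = 30
Check: 30 mod 16 = 14 ✓, 30 mod 9 = 3 ✓

x ≡ 30 (mod 144)


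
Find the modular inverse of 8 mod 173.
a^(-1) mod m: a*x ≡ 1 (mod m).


Use the extended Euclidean algorithm on (173, 8); each row r = 173*s + 8*t:
r=173, s=1, t=0
r=8, s=0, t=1
q=21: r=5, s=1, t=-21   [173*(1) + 8*(-21) = 5]
q=1: r=3, s=-1, t=22   [173*(-1) + 8*(22) = 3]
q=1: r=2, s=2, t=-43   [173*(2) + 8*(-43) = 2]
q=1: r=1, s=-3, t=65   [173*(-3) + 8*(65) = 1]
q=2: r=0, s=8, t=-173   [173*(8) + 8*(-173) = 0]
GCD = 1 with t = 65, so 8*(65) ≡ 1 (mod 173)
Inverse = 65 mod 173 = 65
Check: 8 * 65 = 520 ≡ 1 (mod 173)

8^(-1) ≡ 65 (mod 173)


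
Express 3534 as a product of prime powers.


3534 / 2 = 1767
1767 / 3 = 589
589 / 19 = 31
31 / 31 = 1
3534 = 2 × 3 × 19 × 31


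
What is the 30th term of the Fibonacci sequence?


Sequence: 1, 1, 2, 3, 5, 8, 13, 21, 34, 55, 89, 144, 233, 377, 610, 987, 1597, 2584, 4181, 6765, 10946, 17711, 28657, 46368, 75025, 121393, 196418, 317811, 514229, 832040
F(30) = 832040


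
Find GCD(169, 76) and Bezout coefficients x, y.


Tabular extended Euclidean (each row: r = 169*s + 76*t):
r=169, s=1, t=0
r=76, s=0, t=1
q=2: r=17, s=1, t=-2   [169*(1) + 76*(-2) = 17]
q=4: r=8, s=-4, t=9   [169*(-4) + 76*(9) = 8]
q=2: r=1, s=9, t=-20   [169*(9) + 76*(-20) = 1]
q=8: r=0, s=-76, t=169   [169*(-76) + 76*(169) = 0]
GCD = 1; from the row with r=1: x=9, y=-20
Check: 169*(9) + 76*(-20) = 1521 - 1520 = 1

GCD = 1, x = 9, y = -20


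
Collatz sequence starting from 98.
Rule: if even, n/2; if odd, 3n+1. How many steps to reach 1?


98 → 49 → 148 → 74 → 37 → 112 → 56 → 28 → 14 → 7 → 22 → 11 → 34 → 17 → 52 → 26 → 13 → 40 → 20 → 10 → 5 → 16 → 8 → 4 → 2 → 1
Total steps = 25

25 steps


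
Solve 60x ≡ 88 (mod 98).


GCD(60, 98) = 2 divides 88
Divide: 30x ≡ 44 (mod 49)
x ≡ 8 (mod 49)


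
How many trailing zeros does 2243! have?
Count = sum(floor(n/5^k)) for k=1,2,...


floor(2243/5) = 448
floor(2243/25) = 89
floor(2243/125) = 17
floor(2243/625) = 3
Total = 557

557 trailing zeros


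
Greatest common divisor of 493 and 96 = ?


493 = 5 * 96 + 13
96 = 7 * 13 + 5
13 = 2 * 5 + 3
5 = 1 * 3 + 2
3 = 1 * 2 + 1
2 = 2 * 1 + 0
GCD = 1


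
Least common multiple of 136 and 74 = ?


GCD(136, 74) = 2
LCM = 136*74/2 = 10064/2 = 5032

LCM = 5032


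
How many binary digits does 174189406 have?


174189406 in base 2 = 1010011000011110101101011110
Number of digits = 28

28 digits (base 2)


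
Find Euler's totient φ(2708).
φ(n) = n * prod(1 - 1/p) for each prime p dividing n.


2708 = 2^2 × 677
Prime factors: 2, 677
φ(2708) = 2708 × (1-1/2) × (1-1/677)
= 2708 × 1/2 × 676/677 = 1352

φ(2708) = 1352


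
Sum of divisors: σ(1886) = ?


Divisors of 1886: 1, 2, 23, 41, 46, 82, 943, 1886
Sum = 1 + 2 + 23 + 41 + 46 + 82 + 943 + 1886 = 3024

σ(1886) = 3024


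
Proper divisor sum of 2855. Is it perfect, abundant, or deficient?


Proper divisors: 1, 5, 571
Sum = 1 + 5 + 571 = 577
577 < 2855 → deficient

s(2855) = 577 (deficient)


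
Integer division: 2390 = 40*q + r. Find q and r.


2390 = 40 * 59 + 30
Check: 2360 + 30 = 2390

q = 59, r = 30


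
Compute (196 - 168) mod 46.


196 - 168 = 28
28 mod 46 = 28


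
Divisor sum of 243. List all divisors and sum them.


Divisors of 243: 1, 3, 9, 27, 81, 243
Sum = 1 + 3 + 9 + 27 + 81 + 243 = 364

σ(243) = 364


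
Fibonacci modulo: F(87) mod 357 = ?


F(k) mod 357 for k=1..87:
1, 1, 2, 3, 5, 8, 13, 21, 34, 55, 89, 144, 233, 20, 253, 273, 169, 85, 254, 339, 236, 218, 97, 315, 55, 13, 68, 81, 149, 230, 22, 252, 274, 169, 86, 255, 341, 239, 223, 105, 328, 76, 47, 123, 170, 293, 106, 42, 148, 190, 338, 171, 152, 323, 118, 84, 202, 286, 131, 60, 191, 251, 85, 336, 64, 43, 107, 150, 257, 50, 307, 0, 307, 307, 257, 207, 107, 314, 64, 21, 85, 106, 191, 297, 131, 71, 202
F(87) mod 357 = 202


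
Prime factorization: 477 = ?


477 / 3 = 159
159 / 3 = 53
53 / 53 = 1
477 = 3^2 × 53


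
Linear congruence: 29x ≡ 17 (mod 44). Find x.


GCD(29, 44) = 1, unique solution
a^(-1) mod 44 = 41
x = 41 * 17 mod 44 = 37

x ≡ 37 (mod 44)


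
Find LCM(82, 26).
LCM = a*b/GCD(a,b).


GCD(82, 26) = 2
LCM = 82*26/2 = 2132/2 = 1066

LCM = 1066


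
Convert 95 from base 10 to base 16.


95 (base 10) = 95 (decimal)
95 (decimal) = 5F (base 16)


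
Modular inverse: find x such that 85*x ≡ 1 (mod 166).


Use the extended Euclidean algorithm on (166, 85); each row r = 166*s + 85*t:
r=166, s=1, t=0
r=85, s=0, t=1
q=1: r=81, s=1, t=-1   [166*(1) + 85*(-1) = 81]
q=1: r=4, s=-1, t=2   [166*(-1) + 85*(2) = 4]
q=20: r=1, s=21, t=-41   [166*(21) + 85*(-41) = 1]
q=4: r=0, s=-85, t=166   [166*(-85) + 85*(166) = 0]
GCD = 1 with t = -41, so 85*(-41) ≡ 1 (mod 166)
Inverse = -41 mod 166 = 125
Check: 85 * 125 = 10625 ≡ 1 (mod 166)

85^(-1) ≡ 125 (mod 166)


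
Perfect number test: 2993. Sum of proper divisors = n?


Proper divisors of 2993: 1, 41, 73
Sum = 1 + 41 + 73 = 115

No, 2993 is not perfect (115 ≠ 2993)


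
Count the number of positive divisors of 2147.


2147 = 19^1 × 113^1
d(2147) = (1+1) × (1+1) = 4

4 divisors


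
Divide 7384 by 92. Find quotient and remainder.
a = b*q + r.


7384 = 92 * 80 + 24
Check: 7360 + 24 = 7384

q = 80, r = 24


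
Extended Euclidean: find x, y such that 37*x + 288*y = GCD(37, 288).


Tabular extended Euclidean (each row: r = 37*s + 288*t):
r=37, s=1, t=0
r=288, s=0, t=1
q=0: r=37, s=1, t=0   [37*(1) + 288*(0) = 37]
q=7: r=29, s=-7, t=1   [37*(-7) + 288*(1) = 29]
q=1: r=8, s=8, t=-1   [37*(8) + 288*(-1) = 8]
q=3: r=5, s=-31, t=4   [37*(-31) + 288*(4) = 5]
q=1: r=3, s=39, t=-5   [37*(39) + 288*(-5) = 3]
q=1: r=2, s=-70, t=9   [37*(-70) + 288*(9) = 2]
q=1: r=1, s=109, t=-14   [37*(109) + 288*(-14) = 1]
q=2: r=0, s=-288, t=37   [37*(-288) + 288*(37) = 0]
GCD = 1; from the row with r=1: x=109, y=-14
Check: 37*(109) + 288*(-14) = 4033 - 4032 = 1

GCD = 1, x = 109, y = -14


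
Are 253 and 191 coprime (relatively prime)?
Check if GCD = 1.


Euclidean algorithm:
253 = 1 * 191 + 62
191 = 3 * 62 + 5
62 = 12 * 5 + 2
5 = 2 * 2 + 1
2 = 2 * 1 + 0
GCD(253, 191) = 1

Yes, coprime (GCD = 1)


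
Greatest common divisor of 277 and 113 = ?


277 = 2 * 113 + 51
113 = 2 * 51 + 11
51 = 4 * 11 + 7
11 = 1 * 7 + 4
7 = 1 * 4 + 3
4 = 1 * 3 + 1
3 = 3 * 1 + 0
GCD = 1


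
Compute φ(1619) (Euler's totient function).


1619 = 1619
Prime factors: 1619
φ(1619) = 1619 × (1-1/1619)
= 1619 × 1618/1619 = 1618

φ(1619) = 1618


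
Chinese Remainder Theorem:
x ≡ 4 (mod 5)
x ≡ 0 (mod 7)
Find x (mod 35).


M = 5*7 = 35
M1 = M/5 = 7, M2 = M/7 = 5
M1^(-1) mod 5 = 3, M2^(-1) mod 7 = 3
x = 4*7*3 + 0*5*3 = 84
84 mod 35 = 14
Check: 14 mod 5 = 4 ✓, 14 mod 7 = 0 ✓

x ≡ 14 (mod 35)


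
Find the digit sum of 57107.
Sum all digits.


5 + 7 + 1 + 0 + 7 = 20


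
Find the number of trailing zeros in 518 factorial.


floor(518/5) = 103
floor(518/25) = 20
floor(518/125) = 4
Total = 127

127 trailing zeros


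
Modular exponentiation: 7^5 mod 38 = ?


7^1 mod 38 = 7
7^2 mod 38 = 11
7^3 mod 38 = 1
7^4 mod 38 = 7
7^5 mod 38 = 11


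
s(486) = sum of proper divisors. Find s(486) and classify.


Proper divisors: 1, 2, 3, 6, 9, 18, 27, 54, 81, 162, 243
Sum = 1 + 2 + 3 + 6 + 9 + 18 + 27 + 54 + 81 + 162 + 243 = 606
606 > 486 → abundant

s(486) = 606 (abundant)


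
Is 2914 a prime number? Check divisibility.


2914 / 2 = 1457 (exact division)
2914 is NOT prime.

No, 2914 is not prime


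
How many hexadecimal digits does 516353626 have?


516353626 in base 16 = 1EC6EE5A
Number of digits = 8

8 digits (base 16)


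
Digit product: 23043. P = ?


2 × 3 × 0 × 4 × 3 = 0


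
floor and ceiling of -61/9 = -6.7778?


-61/9 = -6.7778
floor = -7
ceil = -6

floor = -7, ceil = -6


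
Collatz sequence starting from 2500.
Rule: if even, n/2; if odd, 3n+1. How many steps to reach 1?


2500 → 1250 → 625 → 1876 → 938 → 469 → 1408 → 704 → 352 → 176 → 88 → 44 → 22 → 11 → 34 → 17 → 52 → 26 → 13 → 40 → 20 → 10 → 5 → 16 → 8 → 4 → 2 → 1
Total steps = 27

27 steps


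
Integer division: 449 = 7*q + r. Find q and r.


449 = 7 * 64 + 1
Check: 448 + 1 = 449

q = 64, r = 1


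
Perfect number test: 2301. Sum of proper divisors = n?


Proper divisors of 2301: 1, 3, 13, 39, 59, 177, 767
Sum = 1 + 3 + 13 + 39 + 59 + 177 + 767 = 1059

No, 2301 is not perfect (1059 ≠ 2301)


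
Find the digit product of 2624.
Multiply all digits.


2 × 6 × 2 × 4 = 96


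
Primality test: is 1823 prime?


Check divisors up to sqrt(1823) = 42.6966
No divisors found.
1823 is prime.

Yes, 1823 is prime


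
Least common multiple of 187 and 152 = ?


GCD(187, 152) = 1
LCM = 187*152/1 = 28424/1 = 28424

LCM = 28424


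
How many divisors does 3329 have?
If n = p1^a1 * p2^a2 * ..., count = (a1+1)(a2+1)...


3329 = 3329^1
d(3329) = (1+1) = 2

2 divisors


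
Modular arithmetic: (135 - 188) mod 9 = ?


135 - 188 = -53
-53 mod 9 = 1


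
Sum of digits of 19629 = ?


1 + 9 + 6 + 2 + 9 = 27


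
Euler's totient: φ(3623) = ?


3623 = 3623
Prime factors: 3623
φ(3623) = 3623 × (1-1/3623)
= 3623 × 3622/3623 = 3622

φ(3623) = 3622


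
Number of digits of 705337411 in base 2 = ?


705337411 in base 2 = 101010000010101001100001000011
Number of digits = 30

30 digits (base 2)


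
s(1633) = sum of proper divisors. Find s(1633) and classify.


Proper divisors: 1, 23, 71
Sum = 1 + 23 + 71 = 95
95 < 1633 → deficient

s(1633) = 95 (deficient)


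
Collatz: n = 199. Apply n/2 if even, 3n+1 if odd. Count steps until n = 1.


199 → 598 → 299 → 898 → 449 → 1348 → 674 → 337 → 1012 → 506 → 253 → 760 → 380 → 190 → 95 → 286 → 143 → 430 → 215 → 646 → 323 → 970 → 485 → 1456 → 728 → 364 → 182 → 91 → 274 → 137 → 412 → 206 → 103 → 310 → 155 → 466 → 233 → 700 → 350 → 175 → 526 → 263 → 790 → 395 → 1186 → 593 → 1780 → 890 → 445 → 1336 → 668 → 334 → 167 → 502 → 251 → 754 → 377 → 1132 → 566 → 283 → 850 → 425 → 1276 → 638 → 319 → 958 → 479 → 1438 → 719 → 2158 → 1079 → 3238 → 1619 → 4858 → 2429 → 7288 → 3644 → 1822 → 911 → 2734 → 1367 → 4102 → 2051 → 6154 → 3077 → 9232 → 4616 → 2308 → 1154 → 577 → 1732 → 866 → 433 → 1300 → 650 → 325 → 976 → 488 → 244 → 122 → 61 → 184 → 92 → 46 → 23 → 70 → 35 → 106 → 53 → 160 → 80 → 40 → 20 → 10 → 5 → 16 → 8 → 4 → 2 → 1
Total steps = 119

119 steps


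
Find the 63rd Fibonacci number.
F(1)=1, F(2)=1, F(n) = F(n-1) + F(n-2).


Sequence: 1, 1, 2, 3, 5, 8, 13, 21, 34, 55, 89, 144, 233, 377, 610, 987, 1597, 2584, 4181, 6765, 10946, 17711, 28657, 46368, 75025, 121393, 196418, 317811, 514229, 832040, 1346269, 2178309, 3524578, 5702887, 9227465, 14930352, 24157817, 39088169, 63245986, 102334155, 165580141, 267914296, 433494437, 701408733, 1134903170, 1836311903, 2971215073, 4807526976, 7778742049, 12586269025, 20365011074, 32951280099, 53316291173, 86267571272, 139583862445, 225851433717, 365435296162, 591286729879, 956722026041, 1548008755920, 2504730781961, 4052739537881, 6557470319842
F(63) = 6557470319842


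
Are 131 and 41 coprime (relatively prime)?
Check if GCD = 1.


Euclidean algorithm:
131 = 3 * 41 + 8
41 = 5 * 8 + 1
8 = 8 * 1 + 0
GCD(131, 41) = 1

Yes, coprime (GCD = 1)


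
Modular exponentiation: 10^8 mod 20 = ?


10^1 mod 20 = 10
10^2 mod 20 = 0
10^3 mod 20 = 0
10^4 mod 20 = 0
10^5 mod 20 = 0
10^6 mod 20 = 0
10^7 mod 20 = 0
10^8 mod 20 = 0


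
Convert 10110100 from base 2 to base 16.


10110100 (base 2) = 180 (decimal)
180 (decimal) = B4 (base 16)


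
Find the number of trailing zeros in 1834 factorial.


floor(1834/5) = 366
floor(1834/25) = 73
floor(1834/125) = 14
floor(1834/625) = 2
Total = 455

455 trailing zeros


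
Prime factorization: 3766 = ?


3766 / 2 = 1883
1883 / 7 = 269
269 / 269 = 1
3766 = 2 × 7 × 269


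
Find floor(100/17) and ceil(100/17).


100/17 = 5.8824
floor = 5
ceil = 6

floor = 5, ceil = 6


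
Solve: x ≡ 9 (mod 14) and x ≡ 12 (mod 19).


M = 14*19 = 266
M1 = M/14 = 19, M2 = M/19 = 14
M1^(-1) mod 14 = 3, M2^(-1) mod 19 = 15
x = 9*19*3 + 12*14*15 = 3033
3033 mod 266 = 107
Check: 107 mod 14 = 9 ✓, 107 mod 19 = 12 ✓

x ≡ 107 (mod 266)


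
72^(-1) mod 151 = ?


Use the extended Euclidean algorithm on (151, 72); each row r = 151*s + 72*t:
r=151, s=1, t=0
r=72, s=0, t=1
q=2: r=7, s=1, t=-2   [151*(1) + 72*(-2) = 7]
q=10: r=2, s=-10, t=21   [151*(-10) + 72*(21) = 2]
q=3: r=1, s=31, t=-65   [151*(31) + 72*(-65) = 1]
q=2: r=0, s=-72, t=151   [151*(-72) + 72*(151) = 0]
GCD = 1 with t = -65, so 72*(-65) ≡ 1 (mod 151)
Inverse = -65 mod 151 = 86
Check: 72 * 86 = 6192 ≡ 1 (mod 151)

72^(-1) ≡ 86 (mod 151)


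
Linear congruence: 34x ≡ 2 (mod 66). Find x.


GCD(34, 66) = 2 divides 2
Divide: 17x ≡ 1 (mod 33)
x ≡ 2 (mod 33)


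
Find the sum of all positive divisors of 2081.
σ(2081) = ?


Divisors of 2081: 1, 2081
Sum = 1 + 2081 = 2082

σ(2081) = 2082


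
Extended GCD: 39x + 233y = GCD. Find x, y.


Tabular extended Euclidean (each row: r = 39*s + 233*t):
r=39, s=1, t=0
r=233, s=0, t=1
q=0: r=39, s=1, t=0   [39*(1) + 233*(0) = 39]
q=5: r=38, s=-5, t=1   [39*(-5) + 233*(1) = 38]
q=1: r=1, s=6, t=-1   [39*(6) + 233*(-1) = 1]
q=38: r=0, s=-233, t=39   [39*(-233) + 233*(39) = 0]
GCD = 1; from the row with r=1: x=6, y=-1
Check: 39*(6) + 233*(-1) = 234 - 233 = 1

GCD = 1, x = 6, y = -1


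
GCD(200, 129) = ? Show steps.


200 = 1 * 129 + 71
129 = 1 * 71 + 58
71 = 1 * 58 + 13
58 = 4 * 13 + 6
13 = 2 * 6 + 1
6 = 6 * 1 + 0
GCD = 1


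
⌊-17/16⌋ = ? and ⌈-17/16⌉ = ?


-17/16 = -1.0625
floor = -2
ceil = -1

floor = -2, ceil = -1


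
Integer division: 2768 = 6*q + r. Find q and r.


2768 = 6 * 461 + 2
Check: 2766 + 2 = 2768

q = 461, r = 2


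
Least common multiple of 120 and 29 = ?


GCD(120, 29) = 1
LCM = 120*29/1 = 3480/1 = 3480

LCM = 3480


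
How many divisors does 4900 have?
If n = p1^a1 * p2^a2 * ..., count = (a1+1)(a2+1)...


4900 = 2^2 × 5^2 × 7^2
d(4900) = (2+1) × (2+1) × (2+1) = 27

27 divisors


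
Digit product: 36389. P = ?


3 × 6 × 3 × 8 × 9 = 3888


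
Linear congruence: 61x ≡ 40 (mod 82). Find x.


GCD(61, 82) = 1, unique solution
a^(-1) mod 82 = 39
x = 39 * 40 mod 82 = 2

x ≡ 2 (mod 82)


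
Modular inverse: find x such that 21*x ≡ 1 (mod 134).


Use the extended Euclidean algorithm on (134, 21); each row r = 134*s + 21*t:
r=134, s=1, t=0
r=21, s=0, t=1
q=6: r=8, s=1, t=-6   [134*(1) + 21*(-6) = 8]
q=2: r=5, s=-2, t=13   [134*(-2) + 21*(13) = 5]
q=1: r=3, s=3, t=-19   [134*(3) + 21*(-19) = 3]
q=1: r=2, s=-5, t=32   [134*(-5) + 21*(32) = 2]
q=1: r=1, s=8, t=-51   [134*(8) + 21*(-51) = 1]
q=2: r=0, s=-21, t=134   [134*(-21) + 21*(134) = 0]
GCD = 1 with t = -51, so 21*(-51) ≡ 1 (mod 134)
Inverse = -51 mod 134 = 83
Check: 21 * 83 = 1743 ≡ 1 (mod 134)

21^(-1) ≡ 83 (mod 134)


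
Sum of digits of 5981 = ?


5 + 9 + 8 + 1 = 23


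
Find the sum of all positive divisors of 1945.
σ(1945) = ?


Divisors of 1945: 1, 5, 389, 1945
Sum = 1 + 5 + 389 + 1945 = 2340

σ(1945) = 2340


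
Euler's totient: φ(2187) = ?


2187 = 3^7
Prime factors: 3
φ(2187) = 2187 × (1-1/3)
= 2187 × 2/3 = 1458

φ(2187) = 1458


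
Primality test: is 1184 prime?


1184 / 2 = 592 (exact division)
1184 is NOT prime.

No, 1184 is not prime


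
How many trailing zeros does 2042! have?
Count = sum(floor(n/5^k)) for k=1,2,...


floor(2042/5) = 408
floor(2042/25) = 81
floor(2042/125) = 16
floor(2042/625) = 3
Total = 508

508 trailing zeros


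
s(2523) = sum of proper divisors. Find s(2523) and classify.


Proper divisors: 1, 3, 29, 87, 841
Sum = 1 + 3 + 29 + 87 + 841 = 961
961 < 2523 → deficient

s(2523) = 961 (deficient)


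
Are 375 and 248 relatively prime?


Euclidean algorithm:
375 = 1 * 248 + 127
248 = 1 * 127 + 121
127 = 1 * 121 + 6
121 = 20 * 6 + 1
6 = 6 * 1 + 0
GCD(375, 248) = 1

Yes, coprime (GCD = 1)


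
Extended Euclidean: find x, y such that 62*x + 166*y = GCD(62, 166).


Tabular extended Euclidean (each row: r = 62*s + 166*t):
r=62, s=1, t=0
r=166, s=0, t=1
q=0: r=62, s=1, t=0   [62*(1) + 166*(0) = 62]
q=2: r=42, s=-2, t=1   [62*(-2) + 166*(1) = 42]
q=1: r=20, s=3, t=-1   [62*(3) + 166*(-1) = 20]
q=2: r=2, s=-8, t=3   [62*(-8) + 166*(3) = 2]
q=10: r=0, s=83, t=-31   [62*(83) + 166*(-31) = 0]
GCD = 2; from the row with r=2: x=-8, y=3
Check: 62*(-8) + 166*(3) = -496 + 498 = 2

GCD = 2, x = -8, y = 3


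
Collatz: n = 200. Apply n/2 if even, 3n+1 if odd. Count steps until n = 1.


200 → 100 → 50 → 25 → 76 → 38 → 19 → 58 → 29 → 88 → 44 → 22 → 11 → 34 → 17 → 52 → 26 → 13 → 40 → 20 → 10 → 5 → 16 → 8 → 4 → 2 → 1
Total steps = 26

26 steps


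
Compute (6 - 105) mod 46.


6 - 105 = -99
-99 mod 46 = 39


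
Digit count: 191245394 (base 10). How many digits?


191245394 has 9 digits in base 10
floor(log10(191245394)) + 1 = floor(8.2816) + 1 = 9

9 digits (base 10)


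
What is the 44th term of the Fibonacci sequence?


Sequence: 1, 1, 2, 3, 5, 8, 13, 21, 34, 55, 89, 144, 233, 377, 610, 987, 1597, 2584, 4181, 6765, 10946, 17711, 28657, 46368, 75025, 121393, 196418, 317811, 514229, 832040, 1346269, 2178309, 3524578, 5702887, 9227465, 14930352, 24157817, 39088169, 63245986, 102334155, 165580141, 267914296, 433494437, 701408733
F(44) = 701408733


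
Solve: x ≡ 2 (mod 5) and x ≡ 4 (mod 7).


M = 5*7 = 35
M1 = M/5 = 7, M2 = M/7 = 5
M1^(-1) mod 5 = 3, M2^(-1) mod 7 = 3
x = 2*7*3 + 4*5*3 = 102
102 mod 35 = 32
Check: 32 mod 5 = 2 ✓, 32 mod 7 = 4 ✓

x ≡ 32 (mod 35)


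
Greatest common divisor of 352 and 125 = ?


352 = 2 * 125 + 102
125 = 1 * 102 + 23
102 = 4 * 23 + 10
23 = 2 * 10 + 3
10 = 3 * 3 + 1
3 = 3 * 1 + 0
GCD = 1


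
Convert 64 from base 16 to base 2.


64 (base 16) = 100 (decimal)
100 (decimal) = 1100100 (base 2)


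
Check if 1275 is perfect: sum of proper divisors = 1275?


Proper divisors of 1275: 1, 3, 5, 15, 17, 25, 51, 75, 85, 255, 425
Sum = 1 + 3 + 5 + 15 + 17 + 25 + 51 + 75 + 85 + 255 + 425 = 957

No, 1275 is not perfect (957 ≠ 1275)


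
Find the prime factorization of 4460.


4460 / 2 = 2230
2230 / 2 = 1115
1115 / 5 = 223
223 / 223 = 1
4460 = 2^2 × 5 × 223


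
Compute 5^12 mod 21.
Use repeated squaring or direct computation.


5^1 mod 21 = 5
5^2 mod 21 = 4
5^3 mod 21 = 20
5^4 mod 21 = 16
5^5 mod 21 = 17
5^6 mod 21 = 1
5^7 mod 21 = 5
5^8 mod 21 = 4
5^9 mod 21 = 20
5^10 mod 21 = 16
5^11 mod 21 = 17
5^12 mod 21 = 1


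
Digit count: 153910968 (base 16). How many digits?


153910968 in base 16 = 92C7EB8
Number of digits = 7

7 digits (base 16)


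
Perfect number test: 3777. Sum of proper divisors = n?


Proper divisors of 3777: 1, 3, 1259
Sum = 1 + 3 + 1259 = 1263

No, 3777 is not perfect (1263 ≠ 3777)


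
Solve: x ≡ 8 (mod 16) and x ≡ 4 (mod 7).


M = 16*7 = 112
M1 = M/16 = 7, M2 = M/7 = 16
M1^(-1) mod 16 = 7, M2^(-1) mod 7 = 4
x = 8*7*7 + 4*16*4 = 648
648 mod 112 = 88
Check: 88 mod 16 = 8 ✓, 88 mod 7 = 4 ✓

x ≡ 88 (mod 112)


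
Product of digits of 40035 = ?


4 × 0 × 0 × 3 × 5 = 0


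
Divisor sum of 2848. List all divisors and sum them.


Divisors of 2848: 1, 2, 4, 8, 16, 32, 89, 178, 356, 712, 1424, 2848
Sum = 1 + 2 + 4 + 8 + 16 + 32 + 89 + 178 + 356 + 712 + 1424 + 2848 = 5670

σ(2848) = 5670


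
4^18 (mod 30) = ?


4^1 mod 30 = 4
4^2 mod 30 = 16
4^3 mod 30 = 4
4^4 mod 30 = 16
4^5 mod 30 = 4
4^6 mod 30 = 16
4^7 mod 30 = 4
4^8 mod 30 = 16
4^9 mod 30 = 4
4^10 mod 30 = 16
4^11 mod 30 = 4
4^12 mod 30 = 16
4^13 mod 30 = 4
4^14 mod 30 = 16
4^15 mod 30 = 4
4^16 mod 30 = 16
4^17 mod 30 = 4
4^18 mod 30 = 16


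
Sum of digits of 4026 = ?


4 + 0 + 2 + 6 = 12


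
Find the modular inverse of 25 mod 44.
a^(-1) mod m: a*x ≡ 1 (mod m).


Use the extended Euclidean algorithm on (44, 25); each row r = 44*s + 25*t:
r=44, s=1, t=0
r=25, s=0, t=1
q=1: r=19, s=1, t=-1   [44*(1) + 25*(-1) = 19]
q=1: r=6, s=-1, t=2   [44*(-1) + 25*(2) = 6]
q=3: r=1, s=4, t=-7   [44*(4) + 25*(-7) = 1]
q=6: r=0, s=-25, t=44   [44*(-25) + 25*(44) = 0]
GCD = 1 with t = -7, so 25*(-7) ≡ 1 (mod 44)
Inverse = -7 mod 44 = 37
Check: 25 * 37 = 925 ≡ 1 (mod 44)

25^(-1) ≡ 37 (mod 44)


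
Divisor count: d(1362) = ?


1362 = 2^1 × 3^1 × 227^1
d(1362) = (1+1) × (1+1) × (1+1) = 8

8 divisors


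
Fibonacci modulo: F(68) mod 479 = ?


F(k) mod 479 for k=1..68:
1, 1, 2, 3, 5, 8, 13, 21, 34, 55, 89, 144, 233, 377, 131, 29, 160, 189, 349, 59, 408, 467, 396, 384, 301, 206, 28, 234, 262, 17, 279, 296, 96, 392, 9, 401, 410, 332, 263, 116, 379, 16, 395, 411, 327, 259, 107, 366, 473, 360, 354, 235, 110, 345, 455, 321, 297, 139, 436, 96, 53, 149, 202, 351, 74, 425, 20, 445
F(68) mod 479 = 445


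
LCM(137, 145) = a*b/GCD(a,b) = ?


GCD(137, 145) = 1
LCM = 137*145/1 = 19865/1 = 19865

LCM = 19865


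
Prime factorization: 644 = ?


644 / 2 = 322
322 / 2 = 161
161 / 7 = 23
23 / 23 = 1
644 = 2^2 × 7 × 23


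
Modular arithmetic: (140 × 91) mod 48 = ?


140 × 91 = 12740
12740 mod 48 = 20


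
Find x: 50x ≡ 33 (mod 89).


GCD(50, 89) = 1, unique solution
a^(-1) mod 89 = 73
x = 73 * 33 mod 89 = 6

x ≡ 6 (mod 89)


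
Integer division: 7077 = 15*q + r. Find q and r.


7077 = 15 * 471 + 12
Check: 7065 + 12 = 7077

q = 471, r = 12


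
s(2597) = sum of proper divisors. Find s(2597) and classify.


Proper divisors: 1, 7, 49, 53, 371
Sum = 1 + 7 + 49 + 53 + 371 = 481
481 < 2597 → deficient

s(2597) = 481 (deficient)


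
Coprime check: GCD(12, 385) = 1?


Euclidean algorithm:
385 = 32 * 12 + 1
12 = 12 * 1 + 0
GCD(12, 385) = 1

Yes, coprime (GCD = 1)


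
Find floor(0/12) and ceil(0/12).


0/12 = 0
floor = 0
ceil = 0

floor = 0, ceil = 0


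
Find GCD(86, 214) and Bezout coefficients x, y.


Tabular extended Euclidean (each row: r = 86*s + 214*t):
r=86, s=1, t=0
r=214, s=0, t=1
q=0: r=86, s=1, t=0   [86*(1) + 214*(0) = 86]
q=2: r=42, s=-2, t=1   [86*(-2) + 214*(1) = 42]
q=2: r=2, s=5, t=-2   [86*(5) + 214*(-2) = 2]
q=21: r=0, s=-107, t=43   [86*(-107) + 214*(43) = 0]
GCD = 2; from the row with r=2: x=5, y=-2
Check: 86*(5) + 214*(-2) = 430 - 428 = 2

GCD = 2, x = 5, y = -2


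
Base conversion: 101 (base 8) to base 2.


101 (base 8) = 65 (decimal)
65 (decimal) = 1000001 (base 2)


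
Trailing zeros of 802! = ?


floor(802/5) = 160
floor(802/25) = 32
floor(802/125) = 6
floor(802/625) = 1
Total = 199

199 trailing zeros


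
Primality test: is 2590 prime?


2590 / 2 = 1295 (exact division)
2590 is NOT prime.

No, 2590 is not prime


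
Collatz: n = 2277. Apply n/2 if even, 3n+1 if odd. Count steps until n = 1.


2277 → 6832 → 3416 → 1708 → 854 → 427 → 1282 → 641 → 1924 → 962 → 481 → 1444 → 722 → 361 → 1084 → 542 → 271 → 814 → 407 → 1222 → 611 → 1834 → 917 → 2752 → 1376 → 688 → 344 → 172 → 86 → 43 → 130 → 65 → 196 → 98 → 49 → 148 → 74 → 37 → 112 → 56 → 28 → 14 → 7 → 22 → 11 → 34 → 17 → 52 → 26 → 13 → 40 → 20 → 10 → 5 → 16 → 8 → 4 → 2 → 1
Total steps = 58

58 steps


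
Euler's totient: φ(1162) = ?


1162 = 2 × 7 × 83
Prime factors: 2, 7, 83
φ(1162) = 1162 × (1-1/2) × (1-1/7) × (1-1/83)
= 1162 × 1/2 × 6/7 × 82/83 = 492

φ(1162) = 492


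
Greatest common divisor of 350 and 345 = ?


350 = 1 * 345 + 5
345 = 69 * 5 + 0
GCD = 5


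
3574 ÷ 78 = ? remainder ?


3574 = 78 * 45 + 64
Check: 3510 + 64 = 3574

q = 45, r = 64


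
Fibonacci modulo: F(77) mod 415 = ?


F(k) mod 415 for k=1..77:
1, 1, 2, 3, 5, 8, 13, 21, 34, 55, 89, 144, 233, 377, 195, 157, 352, 94, 31, 125, 156, 281, 22, 303, 325, 213, 123, 336, 44, 380, 9, 389, 398, 372, 355, 312, 252, 149, 401, 135, 121, 256, 377, 218, 180, 398, 163, 146, 309, 40, 349, 389, 323, 297, 205, 87, 292, 379, 256, 220, 61, 281, 342, 208, 135, 343, 63, 406, 54, 45, 99, 144, 243, 387, 215, 187, 402
F(77) mod 415 = 402


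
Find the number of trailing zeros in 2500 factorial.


floor(2500/5) = 500
floor(2500/25) = 100
floor(2500/125) = 20
floor(2500/625) = 4
Total = 624

624 trailing zeros


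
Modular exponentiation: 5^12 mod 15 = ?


5^1 mod 15 = 5
5^2 mod 15 = 10
5^3 mod 15 = 5
5^4 mod 15 = 10
5^5 mod 15 = 5
5^6 mod 15 = 10
5^7 mod 15 = 5
5^8 mod 15 = 10
5^9 mod 15 = 5
5^10 mod 15 = 10
5^11 mod 15 = 5
5^12 mod 15 = 10


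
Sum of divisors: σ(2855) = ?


Divisors of 2855: 1, 5, 571, 2855
Sum = 1 + 5 + 571 + 2855 = 3432

σ(2855) = 3432


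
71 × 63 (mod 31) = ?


71 × 63 = 4473
4473 mod 31 = 9


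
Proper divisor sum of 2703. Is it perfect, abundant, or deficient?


Proper divisors: 1, 3, 17, 51, 53, 159, 901
Sum = 1 + 3 + 17 + 51 + 53 + 159 + 901 = 1185
1185 < 2703 → deficient

s(2703) = 1185 (deficient)


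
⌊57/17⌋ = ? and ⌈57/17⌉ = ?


57/17 = 3.3529
floor = 3
ceil = 4

floor = 3, ceil = 4


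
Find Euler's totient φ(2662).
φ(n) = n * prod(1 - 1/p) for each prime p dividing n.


2662 = 2 × 11^3
Prime factors: 2, 11
φ(2662) = 2662 × (1-1/2) × (1-1/11)
= 2662 × 1/2 × 10/11 = 1210

φ(2662) = 1210


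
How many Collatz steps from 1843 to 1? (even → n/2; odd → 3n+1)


1843 → 5530 → 2765 → 8296 → 4148 → 2074 → 1037 → 3112 → 1556 → 778 → 389 → 1168 → 584 → 292 → 146 → 73 → 220 → 110 → 55 → 166 → 83 → 250 → 125 → 376 → 188 → 94 → 47 → 142 → 71 → 214 → 107 → 322 → 161 → 484 → 242 → 121 → 364 → 182 → 91 → 274 → 137 → 412 → 206 → 103 → 310 → 155 → 466 → 233 → 700 → 350 → 175 → 526 → 263 → 790 → 395 → 1186 → 593 → 1780 → 890 → 445 → 1336 → 668 → 334 → 167 → 502 → 251 → 754 → 377 → 1132 → 566 → 283 → 850 → 425 → 1276 → 638 → 319 → 958 → 479 → 1438 → 719 → 2158 → 1079 → 3238 → 1619 → 4858 → 2429 → 7288 → 3644 → 1822 → 911 → 2734 → 1367 → 4102 → 2051 → 6154 → 3077 → 9232 → 4616 → 2308 → 1154 → 577 → 1732 → 866 → 433 → 1300 → 650 → 325 → 976 → 488 → 244 → 122 → 61 → 184 → 92 → 46 → 23 → 70 → 35 → 106 → 53 → 160 → 80 → 40 → 20 → 10 → 5 → 16 → 8 → 4 → 2 → 1
Total steps = 130

130 steps


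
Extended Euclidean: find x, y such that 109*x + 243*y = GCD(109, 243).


Tabular extended Euclidean (each row: r = 109*s + 243*t):
r=109, s=1, t=0
r=243, s=0, t=1
q=0: r=109, s=1, t=0   [109*(1) + 243*(0) = 109]
q=2: r=25, s=-2, t=1   [109*(-2) + 243*(1) = 25]
q=4: r=9, s=9, t=-4   [109*(9) + 243*(-4) = 9]
q=2: r=7, s=-20, t=9   [109*(-20) + 243*(9) = 7]
q=1: r=2, s=29, t=-13   [109*(29) + 243*(-13) = 2]
q=3: r=1, s=-107, t=48   [109*(-107) + 243*(48) = 1]
q=2: r=0, s=243, t=-109   [109*(243) + 243*(-109) = 0]
GCD = 1; from the row with r=1: x=-107, y=48
Check: 109*(-107) + 243*(48) = -11663 + 11664 = 1

GCD = 1, x = -107, y = 48


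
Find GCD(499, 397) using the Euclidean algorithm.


499 = 1 * 397 + 102
397 = 3 * 102 + 91
102 = 1 * 91 + 11
91 = 8 * 11 + 3
11 = 3 * 3 + 2
3 = 1 * 2 + 1
2 = 2 * 1 + 0
GCD = 1


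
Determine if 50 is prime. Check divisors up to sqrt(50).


50 / 2 = 25 (exact division)
50 is NOT prime.

No, 50 is not prime


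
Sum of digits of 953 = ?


9 + 5 + 3 = 17


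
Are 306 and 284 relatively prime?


Euclidean algorithm:
306 = 1 * 284 + 22
284 = 12 * 22 + 20
22 = 1 * 20 + 2
20 = 10 * 2 + 0
GCD(306, 284) = 2

No, not coprime (GCD = 2)


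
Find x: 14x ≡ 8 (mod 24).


GCD(14, 24) = 2 divides 8
Divide: 7x ≡ 4 (mod 12)
x ≡ 4 (mod 12)


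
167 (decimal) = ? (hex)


167 (base 10) = 167 (decimal)
167 (decimal) = A7 (base 16)


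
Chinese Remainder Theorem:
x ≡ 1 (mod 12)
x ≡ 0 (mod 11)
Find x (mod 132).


M = 12*11 = 132
M1 = M/12 = 11, M2 = M/11 = 12
M1^(-1) mod 12 = 11, M2^(-1) mod 11 = 1
x = 1*11*11 + 0*12*1 = 121
121 mod 132 = 121
Check: 121 mod 12 = 1 ✓, 121 mod 11 = 0 ✓

x ≡ 121 (mod 132)


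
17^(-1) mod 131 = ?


Use the extended Euclidean algorithm on (131, 17); each row r = 131*s + 17*t:
r=131, s=1, t=0
r=17, s=0, t=1
q=7: r=12, s=1, t=-7   [131*(1) + 17*(-7) = 12]
q=1: r=5, s=-1, t=8   [131*(-1) + 17*(8) = 5]
q=2: r=2, s=3, t=-23   [131*(3) + 17*(-23) = 2]
q=2: r=1, s=-7, t=54   [131*(-7) + 17*(54) = 1]
q=2: r=0, s=17, t=-131   [131*(17) + 17*(-131) = 0]
GCD = 1 with t = 54, so 17*(54) ≡ 1 (mod 131)
Inverse = 54 mod 131 = 54
Check: 17 * 54 = 918 ≡ 1 (mod 131)

17^(-1) ≡ 54 (mod 131)


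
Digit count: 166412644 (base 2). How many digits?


166412644 in base 2 = 1001111010110100000101100100
Number of digits = 28

28 digits (base 2)


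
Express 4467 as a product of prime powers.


4467 / 3 = 1489
1489 / 1489 = 1
4467 = 3 × 1489


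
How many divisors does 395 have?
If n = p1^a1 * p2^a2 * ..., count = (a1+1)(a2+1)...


395 = 5^1 × 79^1
d(395) = (1+1) × (1+1) = 4

4 divisors


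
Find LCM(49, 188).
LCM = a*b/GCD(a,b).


GCD(49, 188) = 1
LCM = 49*188/1 = 9212/1 = 9212

LCM = 9212


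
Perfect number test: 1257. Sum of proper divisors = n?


Proper divisors of 1257: 1, 3, 419
Sum = 1 + 3 + 419 = 423

No, 1257 is not perfect (423 ≠ 1257)


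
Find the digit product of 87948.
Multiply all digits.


8 × 7 × 9 × 4 × 8 = 16128


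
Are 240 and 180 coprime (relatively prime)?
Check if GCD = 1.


Euclidean algorithm:
240 = 1 * 180 + 60
180 = 3 * 60 + 0
GCD(240, 180) = 60

No, not coprime (GCD = 60)


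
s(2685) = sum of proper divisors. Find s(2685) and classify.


Proper divisors: 1, 3, 5, 15, 179, 537, 895
Sum = 1 + 3 + 5 + 15 + 179 + 537 + 895 = 1635
1635 < 2685 → deficient

s(2685) = 1635 (deficient)


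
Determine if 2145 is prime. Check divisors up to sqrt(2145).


2145 / 3 = 715 (exact division)
2145 is NOT prime.

No, 2145 is not prime


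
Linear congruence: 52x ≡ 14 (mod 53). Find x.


GCD(52, 53) = 1, unique solution
a^(-1) mod 53 = 52
x = 52 * 14 mod 53 = 39

x ≡ 39 (mod 53)


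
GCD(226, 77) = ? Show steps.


226 = 2 * 77 + 72
77 = 1 * 72 + 5
72 = 14 * 5 + 2
5 = 2 * 2 + 1
2 = 2 * 1 + 0
GCD = 1


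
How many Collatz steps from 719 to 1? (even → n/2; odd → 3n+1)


719 → 2158 → 1079 → 3238 → 1619 → 4858 → 2429 → 7288 → 3644 → 1822 → 911 → 2734 → 1367 → 4102 → 2051 → 6154 → 3077 → 9232 → 4616 → 2308 → 1154 → 577 → 1732 → 866 → 433 → 1300 → 650 → 325 → 976 → 488 → 244 → 122 → 61 → 184 → 92 → 46 → 23 → 70 → 35 → 106 → 53 → 160 → 80 → 40 → 20 → 10 → 5 → 16 → 8 → 4 → 2 → 1
Total steps = 51

51 steps


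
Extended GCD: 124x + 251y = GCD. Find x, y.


Tabular extended Euclidean (each row: r = 124*s + 251*t):
r=124, s=1, t=0
r=251, s=0, t=1
q=0: r=124, s=1, t=0   [124*(1) + 251*(0) = 124]
q=2: r=3, s=-2, t=1   [124*(-2) + 251*(1) = 3]
q=41: r=1, s=83, t=-41   [124*(83) + 251*(-41) = 1]
q=3: r=0, s=-251, t=124   [124*(-251) + 251*(124) = 0]
GCD = 1; from the row with r=1: x=83, y=-41
Check: 124*(83) + 251*(-41) = 10292 - 10291 = 1

GCD = 1, x = 83, y = -41


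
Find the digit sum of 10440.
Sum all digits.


1 + 0 + 4 + 4 + 0 = 9


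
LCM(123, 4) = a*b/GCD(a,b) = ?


GCD(123, 4) = 1
LCM = 123*4/1 = 492/1 = 492

LCM = 492


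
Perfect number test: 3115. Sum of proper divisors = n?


Proper divisors of 3115: 1, 5, 7, 35, 89, 445, 623
Sum = 1 + 5 + 7 + 35 + 89 + 445 + 623 = 1205

No, 3115 is not perfect (1205 ≠ 3115)


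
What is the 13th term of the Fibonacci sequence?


Sequence: 1, 1, 2, 3, 5, 8, 13, 21, 34, 55, 89, 144, 233
F(13) = 233


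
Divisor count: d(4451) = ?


4451 = 4451^1
d(4451) = (1+1) = 2

2 divisors


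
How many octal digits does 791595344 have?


791595344 in base 8 = 5713544520
Number of digits = 10

10 digits (base 8)


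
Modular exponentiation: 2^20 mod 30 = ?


2^1 mod 30 = 2
2^2 mod 30 = 4
2^3 mod 30 = 8
2^4 mod 30 = 16
2^5 mod 30 = 2
2^6 mod 30 = 4
2^7 mod 30 = 8
2^8 mod 30 = 16
2^9 mod 30 = 2
2^10 mod 30 = 4
2^11 mod 30 = 8
2^12 mod 30 = 16
2^13 mod 30 = 2
2^14 mod 30 = 4
2^15 mod 30 = 8
2^16 mod 30 = 16
2^17 mod 30 = 2
2^18 mod 30 = 4
2^19 mod 30 = 8
2^20 mod 30 = 16


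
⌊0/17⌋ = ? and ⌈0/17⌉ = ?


0/17 = 0
floor = 0
ceil = 0

floor = 0, ceil = 0


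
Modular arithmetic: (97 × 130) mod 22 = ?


97 × 130 = 12610
12610 mod 22 = 4


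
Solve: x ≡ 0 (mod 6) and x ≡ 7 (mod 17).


M = 6*17 = 102
M1 = M/6 = 17, M2 = M/17 = 6
M1^(-1) mod 6 = 5, M2^(-1) mod 17 = 3
x = 0*17*5 + 7*6*3 = 126
126 mod 102 = 24
Check: 24 mod 6 = 0 ✓, 24 mod 17 = 7 ✓

x ≡ 24 (mod 102)


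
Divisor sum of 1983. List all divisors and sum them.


Divisors of 1983: 1, 3, 661, 1983
Sum = 1 + 3 + 661 + 1983 = 2648

σ(1983) = 2648


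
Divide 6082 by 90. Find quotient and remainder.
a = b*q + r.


6082 = 90 * 67 + 52
Check: 6030 + 52 = 6082

q = 67, r = 52


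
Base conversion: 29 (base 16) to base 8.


29 (base 16) = 41 (decimal)
41 (decimal) = 51 (base 8)


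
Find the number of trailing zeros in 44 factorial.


floor(44/5) = 8
floor(44/25) = 1
Total = 9

9 trailing zeros


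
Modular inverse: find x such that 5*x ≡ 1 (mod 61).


Use the extended Euclidean algorithm on (61, 5); each row r = 61*s + 5*t:
r=61, s=1, t=0
r=5, s=0, t=1
q=12: r=1, s=1, t=-12   [61*(1) + 5*(-12) = 1]
q=5: r=0, s=-5, t=61   [61*(-5) + 5*(61) = 0]
GCD = 1 with t = -12, so 5*(-12) ≡ 1 (mod 61)
Inverse = -12 mod 61 = 49
Check: 5 * 49 = 245 ≡ 1 (mod 61)

5^(-1) ≡ 49 (mod 61)


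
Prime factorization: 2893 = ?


2893 / 11 = 263
263 / 263 = 1
2893 = 11 × 263


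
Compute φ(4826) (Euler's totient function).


4826 = 2 × 19 × 127
Prime factors: 2, 19, 127
φ(4826) = 4826 × (1-1/2) × (1-1/19) × (1-1/127)
= 4826 × 1/2 × 18/19 × 126/127 = 2268

φ(4826) = 2268
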